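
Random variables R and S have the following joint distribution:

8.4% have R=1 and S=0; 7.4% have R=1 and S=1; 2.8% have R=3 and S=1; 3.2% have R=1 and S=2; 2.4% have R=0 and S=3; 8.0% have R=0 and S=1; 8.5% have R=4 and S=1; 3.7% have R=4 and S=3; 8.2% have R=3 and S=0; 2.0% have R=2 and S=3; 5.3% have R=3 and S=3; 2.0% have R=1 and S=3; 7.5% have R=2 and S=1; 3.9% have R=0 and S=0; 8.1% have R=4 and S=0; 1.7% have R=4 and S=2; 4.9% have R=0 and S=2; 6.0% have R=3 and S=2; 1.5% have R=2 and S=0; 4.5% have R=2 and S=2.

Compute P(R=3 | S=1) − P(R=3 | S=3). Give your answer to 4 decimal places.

-0.2623

P(S=1) = 0.080 + 0.074 + 0.075 + 0.028 + 0.085 = 0.342; P(R=3 | S=1) = 0.028/0.342 = 0.08187.
P(S=3) = 0.024 + 0.020 + 0.020 + 0.053 + 0.037 = 0.154; P(R=3 | S=3) = 0.053/0.154 = 0.34416.
Difference = -0.2623.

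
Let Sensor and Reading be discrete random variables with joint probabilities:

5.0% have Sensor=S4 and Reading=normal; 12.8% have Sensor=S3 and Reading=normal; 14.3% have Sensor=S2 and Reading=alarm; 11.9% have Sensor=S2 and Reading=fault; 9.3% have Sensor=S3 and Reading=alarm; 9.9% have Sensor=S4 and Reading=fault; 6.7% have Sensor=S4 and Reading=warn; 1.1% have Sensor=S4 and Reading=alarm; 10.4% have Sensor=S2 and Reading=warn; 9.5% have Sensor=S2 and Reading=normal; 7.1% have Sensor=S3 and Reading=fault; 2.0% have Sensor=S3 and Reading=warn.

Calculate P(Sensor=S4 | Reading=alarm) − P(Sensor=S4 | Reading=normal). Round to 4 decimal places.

P(Reading=alarm) = 0.143 + 0.093 + 0.011 = 0.247; P(Sensor=S4 | Reading=alarm) = 0.011/0.247 = 0.04453.
P(Reading=normal) = 0.095 + 0.128 + 0.050 = 0.273; P(Sensor=S4 | Reading=normal) = 0.050/0.273 = 0.18315.
Difference = -0.1386.

-0.1386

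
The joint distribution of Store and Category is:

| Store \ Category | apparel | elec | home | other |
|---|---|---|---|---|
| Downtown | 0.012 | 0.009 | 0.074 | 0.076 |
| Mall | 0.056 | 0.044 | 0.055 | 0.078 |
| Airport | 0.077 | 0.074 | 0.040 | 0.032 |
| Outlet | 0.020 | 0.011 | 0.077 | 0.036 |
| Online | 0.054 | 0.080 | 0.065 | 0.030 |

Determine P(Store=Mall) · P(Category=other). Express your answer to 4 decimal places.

P(Store=Mall) = 0.056 + 0.044 + 0.055 + 0.078 = 0.233.
P(Category=other) = 0.076 + 0.078 + 0.032 + 0.036 + 0.030 = 0.252.
Product: 0.233 × 0.252 = 0.0587.

0.0587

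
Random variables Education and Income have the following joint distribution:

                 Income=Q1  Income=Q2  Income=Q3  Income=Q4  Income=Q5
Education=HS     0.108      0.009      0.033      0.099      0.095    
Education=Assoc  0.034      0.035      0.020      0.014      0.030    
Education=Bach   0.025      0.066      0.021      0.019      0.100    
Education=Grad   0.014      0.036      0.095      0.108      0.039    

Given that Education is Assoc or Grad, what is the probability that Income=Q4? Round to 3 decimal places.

0.287

P(Education=Assoc) = 0.034 + 0.035 + 0.020 + 0.014 + 0.030 = 0.133.
P(Education=Grad) = 0.014 + 0.036 + 0.095 + 0.108 + 0.039 = 0.292.
P(Education ∈ {Assoc, Grad}) = 0.133 + 0.292 = 0.425; P(Income=Q4, Education ∈ {Assoc, Grad}) = 0.014 + 0.108 = 0.122.
P(Income=Q4 | Education ∈ {Assoc, Grad}) = 0.122/0.425 = 0.287.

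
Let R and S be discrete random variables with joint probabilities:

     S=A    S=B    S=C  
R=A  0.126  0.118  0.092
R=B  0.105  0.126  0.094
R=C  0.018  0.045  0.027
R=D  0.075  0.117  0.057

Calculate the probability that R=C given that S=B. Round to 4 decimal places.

0.1108

P(S=B) = 0.118 + 0.126 + 0.045 + 0.117 = 0.406.
P(R=C | S=B) = 0.045/0.406 = 0.1108.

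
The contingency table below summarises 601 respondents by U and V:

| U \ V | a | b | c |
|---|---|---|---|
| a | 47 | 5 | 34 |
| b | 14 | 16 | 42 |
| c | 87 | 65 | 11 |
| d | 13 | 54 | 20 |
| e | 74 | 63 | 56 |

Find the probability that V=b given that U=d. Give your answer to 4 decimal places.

0.6207

Total with U=d: 13 + 54 + 20 = 87.
P(V=b | U=d) = 54/87 = 0.6207.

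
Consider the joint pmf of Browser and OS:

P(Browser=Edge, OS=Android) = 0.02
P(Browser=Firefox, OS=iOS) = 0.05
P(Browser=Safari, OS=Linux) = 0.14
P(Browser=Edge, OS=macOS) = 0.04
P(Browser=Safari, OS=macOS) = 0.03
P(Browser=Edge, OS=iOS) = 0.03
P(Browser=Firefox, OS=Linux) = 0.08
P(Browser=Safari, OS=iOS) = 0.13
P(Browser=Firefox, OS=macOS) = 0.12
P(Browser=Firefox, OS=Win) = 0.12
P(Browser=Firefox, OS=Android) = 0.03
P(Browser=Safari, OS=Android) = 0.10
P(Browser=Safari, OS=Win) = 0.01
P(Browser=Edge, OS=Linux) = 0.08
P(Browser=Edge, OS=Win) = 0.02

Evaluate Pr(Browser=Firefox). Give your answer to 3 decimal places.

P(Browser=Firefox) = 0.12 + 0.12 + 0.08 + 0.05 + 0.03 = 0.40.

0.400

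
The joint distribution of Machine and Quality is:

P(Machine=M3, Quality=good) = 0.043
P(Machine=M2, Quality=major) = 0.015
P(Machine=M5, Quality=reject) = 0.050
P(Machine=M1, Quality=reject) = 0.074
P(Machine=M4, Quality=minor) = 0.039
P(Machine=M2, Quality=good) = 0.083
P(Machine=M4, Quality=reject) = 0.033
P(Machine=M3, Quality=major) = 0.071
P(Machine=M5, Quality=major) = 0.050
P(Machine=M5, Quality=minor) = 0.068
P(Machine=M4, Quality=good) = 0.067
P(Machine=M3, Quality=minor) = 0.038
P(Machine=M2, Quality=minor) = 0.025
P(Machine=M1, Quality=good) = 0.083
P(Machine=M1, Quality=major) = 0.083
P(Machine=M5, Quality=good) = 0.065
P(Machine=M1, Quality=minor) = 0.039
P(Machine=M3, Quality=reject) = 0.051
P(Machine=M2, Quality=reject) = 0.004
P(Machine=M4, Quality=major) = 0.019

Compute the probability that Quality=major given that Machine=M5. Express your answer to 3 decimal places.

0.215

P(Machine=M5) = 0.065 + 0.068 + 0.050 + 0.050 = 0.233.
P(Quality=major | Machine=M5) = 0.050/0.233 = 0.215.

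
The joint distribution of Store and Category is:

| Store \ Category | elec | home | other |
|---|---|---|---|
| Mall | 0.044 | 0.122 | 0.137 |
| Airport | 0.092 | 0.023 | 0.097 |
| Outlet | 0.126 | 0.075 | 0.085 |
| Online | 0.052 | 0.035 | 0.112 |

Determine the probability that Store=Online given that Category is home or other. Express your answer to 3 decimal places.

P(Category=home) = 0.122 + 0.023 + 0.075 + 0.035 = 0.255.
P(Category=other) = 0.137 + 0.097 + 0.085 + 0.112 = 0.431.
P(Category ∈ {home, other}) = 0.255 + 0.431 = 0.686; P(Store=Online, Category ∈ {home, other}) = 0.035 + 0.112 = 0.147.
P(Store=Online | Category ∈ {home, other}) = 0.147/0.686 = 0.214.

0.214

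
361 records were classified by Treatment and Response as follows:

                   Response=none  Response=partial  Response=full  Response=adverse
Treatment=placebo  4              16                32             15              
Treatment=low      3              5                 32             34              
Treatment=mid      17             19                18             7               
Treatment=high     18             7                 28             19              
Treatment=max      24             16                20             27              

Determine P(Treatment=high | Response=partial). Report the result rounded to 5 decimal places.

0.11111

Total with Response=partial: 16 + 5 + 19 + 7 + 16 = 63.
P(Treatment=high | Response=partial) = 7/63 = 0.11111.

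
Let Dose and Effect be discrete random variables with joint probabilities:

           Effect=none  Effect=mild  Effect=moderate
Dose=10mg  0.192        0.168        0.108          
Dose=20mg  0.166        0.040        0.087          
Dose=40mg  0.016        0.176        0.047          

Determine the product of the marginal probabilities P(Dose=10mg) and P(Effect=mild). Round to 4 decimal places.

P(Dose=10mg) = 0.192 + 0.168 + 0.108 = 0.468.
P(Effect=mild) = 0.168 + 0.040 + 0.176 = 0.384.
Product: 0.468 × 0.384 = 0.1797.

0.1797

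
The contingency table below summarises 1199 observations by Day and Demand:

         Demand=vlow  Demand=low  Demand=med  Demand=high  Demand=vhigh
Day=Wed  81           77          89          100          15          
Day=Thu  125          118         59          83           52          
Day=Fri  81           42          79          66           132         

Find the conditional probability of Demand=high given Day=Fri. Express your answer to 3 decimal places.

Total with Day=Fri: 81 + 42 + 79 + 66 + 132 = 400.
P(Demand=high | Day=Fri) = 66/400 = 0.165.

0.165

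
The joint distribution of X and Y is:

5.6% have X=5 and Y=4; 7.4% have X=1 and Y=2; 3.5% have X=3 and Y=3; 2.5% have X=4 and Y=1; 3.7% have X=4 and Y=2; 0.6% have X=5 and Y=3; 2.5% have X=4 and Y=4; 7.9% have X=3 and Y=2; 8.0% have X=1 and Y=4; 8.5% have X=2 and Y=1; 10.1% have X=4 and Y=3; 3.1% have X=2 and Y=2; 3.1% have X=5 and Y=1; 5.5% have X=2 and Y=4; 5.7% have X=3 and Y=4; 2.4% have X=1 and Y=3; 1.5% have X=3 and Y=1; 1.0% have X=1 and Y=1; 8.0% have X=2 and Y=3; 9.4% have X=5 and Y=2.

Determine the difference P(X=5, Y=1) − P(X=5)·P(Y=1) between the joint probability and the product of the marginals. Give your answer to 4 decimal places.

P(X=5) = 0.031 + 0.094 + 0.006 + 0.056 = 0.187.
P(Y=1) = 0.010 + 0.085 + 0.015 + 0.025 + 0.031 = 0.166.
P(X=5, Y=1) − P(X=5)P(Y=1) = 0.031 − 0.187×0.166 = -0.0000.

-0.0000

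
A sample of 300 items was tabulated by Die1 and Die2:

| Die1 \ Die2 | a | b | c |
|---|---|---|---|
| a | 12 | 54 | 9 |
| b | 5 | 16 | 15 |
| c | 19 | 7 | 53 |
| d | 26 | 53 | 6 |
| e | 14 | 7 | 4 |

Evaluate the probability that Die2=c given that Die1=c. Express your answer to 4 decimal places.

0.6709

Total with Die1=c: 19 + 7 + 53 = 79.
P(Die2=c | Die1=c) = 53/79 = 0.6709.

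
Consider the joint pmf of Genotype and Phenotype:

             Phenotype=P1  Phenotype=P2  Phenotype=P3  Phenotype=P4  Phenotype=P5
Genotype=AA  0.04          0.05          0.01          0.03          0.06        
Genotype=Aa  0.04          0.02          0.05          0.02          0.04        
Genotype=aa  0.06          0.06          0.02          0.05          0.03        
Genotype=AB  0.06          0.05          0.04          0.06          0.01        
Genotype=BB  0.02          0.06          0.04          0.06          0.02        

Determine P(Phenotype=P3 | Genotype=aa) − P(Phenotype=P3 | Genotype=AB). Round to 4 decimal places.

-0.0909

P(Genotype=aa) = 0.06 + 0.06 + 0.02 + 0.05 + 0.03 = 0.22; P(Phenotype=P3 | Genotype=aa) = 0.02/0.22 = 0.09091.
P(Genotype=AB) = 0.06 + 0.05 + 0.04 + 0.06 + 0.01 = 0.22; P(Phenotype=P3 | Genotype=AB) = 0.04/0.22 = 0.18182.
Difference = -0.0909.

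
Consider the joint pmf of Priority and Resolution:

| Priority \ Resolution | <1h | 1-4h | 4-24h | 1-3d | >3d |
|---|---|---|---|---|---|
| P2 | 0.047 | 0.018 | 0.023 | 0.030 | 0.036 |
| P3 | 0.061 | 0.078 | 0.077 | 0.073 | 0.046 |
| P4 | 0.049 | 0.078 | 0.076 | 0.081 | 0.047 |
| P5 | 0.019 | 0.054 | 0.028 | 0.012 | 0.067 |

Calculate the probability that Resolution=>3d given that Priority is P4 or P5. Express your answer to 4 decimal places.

0.2231

P(Priority=P4) = 0.049 + 0.078 + 0.076 + 0.081 + 0.047 = 0.331.
P(Priority=P5) = 0.019 + 0.054 + 0.028 + 0.012 + 0.067 = 0.180.
P(Priority ∈ {P4, P5}) = 0.331 + 0.180 = 0.511; P(Resolution=>3d, Priority ∈ {P4, P5}) = 0.047 + 0.067 = 0.114.
P(Resolution=>3d | Priority ∈ {P4, P5}) = 0.114/0.511 = 0.2231.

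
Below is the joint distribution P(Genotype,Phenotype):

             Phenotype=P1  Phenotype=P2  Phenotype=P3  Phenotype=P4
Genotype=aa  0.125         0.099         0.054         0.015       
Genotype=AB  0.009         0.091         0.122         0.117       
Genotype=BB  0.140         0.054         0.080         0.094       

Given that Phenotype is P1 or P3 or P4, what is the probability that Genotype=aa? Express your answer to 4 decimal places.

P(Phenotype=P1) = 0.125 + 0.009 + 0.140 = 0.274.
P(Phenotype=P3) = 0.054 + 0.122 + 0.080 = 0.256.
P(Phenotype=P4) = 0.015 + 0.117 + 0.094 = 0.226.
P(Phenotype ∈ {P1, P3, P4}) = 0.274 + 0.256 + 0.226 = 0.756; P(Genotype=aa, Phenotype ∈ {P1, P3, P4}) = 0.125 + 0.054 + 0.015 = 0.194.
P(Genotype=aa | Phenotype ∈ {P1, P3, P4}) = 0.194/0.756 = 0.2566.

0.2566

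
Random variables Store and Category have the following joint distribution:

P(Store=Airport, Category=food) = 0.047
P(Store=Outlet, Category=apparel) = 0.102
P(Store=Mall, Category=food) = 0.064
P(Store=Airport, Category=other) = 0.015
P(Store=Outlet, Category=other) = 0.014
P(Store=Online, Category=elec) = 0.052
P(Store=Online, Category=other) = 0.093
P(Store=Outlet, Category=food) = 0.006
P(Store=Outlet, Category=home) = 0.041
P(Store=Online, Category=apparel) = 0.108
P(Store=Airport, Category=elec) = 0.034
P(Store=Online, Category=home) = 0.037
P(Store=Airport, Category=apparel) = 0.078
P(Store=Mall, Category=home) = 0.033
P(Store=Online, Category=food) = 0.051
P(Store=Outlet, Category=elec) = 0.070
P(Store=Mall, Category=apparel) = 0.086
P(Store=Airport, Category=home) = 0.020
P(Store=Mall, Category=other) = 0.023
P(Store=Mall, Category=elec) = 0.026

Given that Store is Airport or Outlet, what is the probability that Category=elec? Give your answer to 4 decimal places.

P(Store=Airport) = 0.047 + 0.078 + 0.034 + 0.020 + 0.015 = 0.194.
P(Store=Outlet) = 0.006 + 0.102 + 0.070 + 0.041 + 0.014 = 0.233.
P(Store ∈ {Airport, Outlet}) = 0.194 + 0.233 = 0.427; P(Category=elec, Store ∈ {Airport, Outlet}) = 0.034 + 0.070 = 0.104.
P(Category=elec | Store ∈ {Airport, Outlet}) = 0.104/0.427 = 0.2436.

0.2436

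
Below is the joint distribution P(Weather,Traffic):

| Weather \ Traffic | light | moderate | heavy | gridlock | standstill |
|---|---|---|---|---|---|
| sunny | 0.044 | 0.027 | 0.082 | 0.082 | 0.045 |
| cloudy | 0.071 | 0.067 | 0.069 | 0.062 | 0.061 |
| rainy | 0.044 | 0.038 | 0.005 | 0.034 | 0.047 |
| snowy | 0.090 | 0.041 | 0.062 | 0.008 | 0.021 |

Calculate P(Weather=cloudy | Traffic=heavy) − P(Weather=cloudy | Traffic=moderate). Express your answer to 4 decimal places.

P(Traffic=heavy) = 0.082 + 0.069 + 0.005 + 0.062 = 0.218; P(Weather=cloudy | Traffic=heavy) = 0.069/0.218 = 0.31651.
P(Traffic=moderate) = 0.027 + 0.067 + 0.038 + 0.041 = 0.173; P(Weather=cloudy | Traffic=moderate) = 0.067/0.173 = 0.38728.
Difference = -0.0708.

-0.0708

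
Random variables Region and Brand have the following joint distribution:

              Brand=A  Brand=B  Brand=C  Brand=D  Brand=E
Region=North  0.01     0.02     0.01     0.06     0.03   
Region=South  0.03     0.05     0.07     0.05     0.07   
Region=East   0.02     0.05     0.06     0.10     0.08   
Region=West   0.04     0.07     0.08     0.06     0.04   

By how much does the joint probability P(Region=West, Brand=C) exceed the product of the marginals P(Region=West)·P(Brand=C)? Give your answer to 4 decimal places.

P(Region=West) = 0.04 + 0.07 + 0.08 + 0.06 + 0.04 = 0.29.
P(Brand=C) = 0.01 + 0.07 + 0.06 + 0.08 = 0.22.
P(Region=West, Brand=C) − P(Region=West)P(Brand=C) = 0.08 − 0.29×0.22 = 0.0162.

0.0162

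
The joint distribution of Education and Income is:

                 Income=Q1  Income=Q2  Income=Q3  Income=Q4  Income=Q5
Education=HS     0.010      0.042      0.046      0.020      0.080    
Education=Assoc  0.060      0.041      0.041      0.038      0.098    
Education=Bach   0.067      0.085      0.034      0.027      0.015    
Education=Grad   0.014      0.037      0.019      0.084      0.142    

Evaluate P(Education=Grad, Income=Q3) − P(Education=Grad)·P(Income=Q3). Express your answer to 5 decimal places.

P(Education=Grad) = 0.014 + 0.037 + 0.019 + 0.084 + 0.142 = 0.296.
P(Income=Q3) = 0.046 + 0.041 + 0.034 + 0.019 = 0.140.
P(Education=Grad, Income=Q3) − P(Education=Grad)P(Income=Q3) = 0.019 − 0.296×0.140 = -0.02244.

-0.02244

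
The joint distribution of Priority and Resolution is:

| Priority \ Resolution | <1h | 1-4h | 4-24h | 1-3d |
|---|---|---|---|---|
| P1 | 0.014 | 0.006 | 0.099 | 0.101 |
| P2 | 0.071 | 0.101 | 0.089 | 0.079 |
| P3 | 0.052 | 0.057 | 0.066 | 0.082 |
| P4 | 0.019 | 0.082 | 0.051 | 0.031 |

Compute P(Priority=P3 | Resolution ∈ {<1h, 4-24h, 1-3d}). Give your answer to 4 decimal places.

P(Resolution=<1h) = 0.014 + 0.071 + 0.052 + 0.019 = 0.156.
P(Resolution=4-24h) = 0.099 + 0.089 + 0.066 + 0.051 = 0.305.
P(Resolution=1-3d) = 0.101 + 0.079 + 0.082 + 0.031 = 0.293.
P(Resolution ∈ {<1h, 4-24h, 1-3d}) = 0.156 + 0.305 + 0.293 = 0.754; P(Priority=P3, Resolution ∈ {<1h, 4-24h, 1-3d}) = 0.052 + 0.066 + 0.082 = 0.200.
P(Priority=P3 | Resolution ∈ {<1h, 4-24h, 1-3d}) = 0.200/0.754 = 0.2653.

0.2653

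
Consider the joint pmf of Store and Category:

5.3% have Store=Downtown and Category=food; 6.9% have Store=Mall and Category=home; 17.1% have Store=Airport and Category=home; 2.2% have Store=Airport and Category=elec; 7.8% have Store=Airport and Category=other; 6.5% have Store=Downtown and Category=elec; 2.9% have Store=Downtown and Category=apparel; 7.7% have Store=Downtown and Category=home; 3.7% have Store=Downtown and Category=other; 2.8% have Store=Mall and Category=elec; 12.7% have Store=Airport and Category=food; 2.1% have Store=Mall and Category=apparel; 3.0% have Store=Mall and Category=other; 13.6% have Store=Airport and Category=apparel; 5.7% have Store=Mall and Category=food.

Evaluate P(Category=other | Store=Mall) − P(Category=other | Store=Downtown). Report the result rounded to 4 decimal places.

0.0046

P(Store=Mall) = 0.057 + 0.021 + 0.028 + 0.069 + 0.030 = 0.205; P(Category=other | Store=Mall) = 0.030/0.205 = 0.14634.
P(Store=Downtown) = 0.053 + 0.029 + 0.065 + 0.077 + 0.037 = 0.261; P(Category=other | Store=Downtown) = 0.037/0.261 = 0.14176.
Difference = 0.0046.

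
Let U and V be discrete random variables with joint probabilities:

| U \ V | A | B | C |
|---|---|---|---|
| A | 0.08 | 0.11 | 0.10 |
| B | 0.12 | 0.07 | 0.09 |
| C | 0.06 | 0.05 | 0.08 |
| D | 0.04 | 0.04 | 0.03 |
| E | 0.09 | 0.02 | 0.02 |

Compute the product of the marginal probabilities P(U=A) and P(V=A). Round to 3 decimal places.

P(U=A) = 0.08 + 0.11 + 0.10 = 0.29.
P(V=A) = 0.08 + 0.12 + 0.06 + 0.04 + 0.09 = 0.39.
Product: 0.29 × 0.39 = 0.113.

0.113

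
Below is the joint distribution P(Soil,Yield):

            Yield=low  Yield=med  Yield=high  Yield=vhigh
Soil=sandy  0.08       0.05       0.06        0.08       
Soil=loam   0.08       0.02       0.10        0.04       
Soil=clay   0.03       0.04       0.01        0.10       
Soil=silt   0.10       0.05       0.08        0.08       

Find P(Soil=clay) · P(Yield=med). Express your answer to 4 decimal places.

P(Soil=clay) = 0.03 + 0.04 + 0.01 + 0.10 = 0.18.
P(Yield=med) = 0.05 + 0.02 + 0.04 + 0.05 = 0.16.
Product: 0.18 × 0.16 = 0.0288.

0.0288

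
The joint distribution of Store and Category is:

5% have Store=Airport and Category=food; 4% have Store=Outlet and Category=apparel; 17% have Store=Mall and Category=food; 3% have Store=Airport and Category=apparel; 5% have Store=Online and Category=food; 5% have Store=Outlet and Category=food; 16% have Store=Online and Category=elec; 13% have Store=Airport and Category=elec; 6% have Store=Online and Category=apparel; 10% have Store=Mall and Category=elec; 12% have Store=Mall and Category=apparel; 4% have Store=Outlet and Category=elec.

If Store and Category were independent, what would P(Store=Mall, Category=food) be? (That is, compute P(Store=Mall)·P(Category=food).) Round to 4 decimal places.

P(Store=Mall) = 0.17 + 0.12 + 0.10 = 0.39.
P(Category=food) = 0.17 + 0.05 + 0.05 + 0.05 = 0.32.
Product: 0.39 × 0.32 = 0.1248.

0.1248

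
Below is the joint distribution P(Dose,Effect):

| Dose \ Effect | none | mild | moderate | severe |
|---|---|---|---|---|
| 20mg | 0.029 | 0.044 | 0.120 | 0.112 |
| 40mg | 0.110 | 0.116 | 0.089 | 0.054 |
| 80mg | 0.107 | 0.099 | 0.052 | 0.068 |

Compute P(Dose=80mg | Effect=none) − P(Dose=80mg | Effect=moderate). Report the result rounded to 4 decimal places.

0.2357

P(Effect=none) = 0.029 + 0.110 + 0.107 = 0.246; P(Dose=80mg | Effect=none) = 0.107/0.246 = 0.43496.
P(Effect=moderate) = 0.120 + 0.089 + 0.052 = 0.261; P(Dose=80mg | Effect=moderate) = 0.052/0.261 = 0.19923.
Difference = 0.2357.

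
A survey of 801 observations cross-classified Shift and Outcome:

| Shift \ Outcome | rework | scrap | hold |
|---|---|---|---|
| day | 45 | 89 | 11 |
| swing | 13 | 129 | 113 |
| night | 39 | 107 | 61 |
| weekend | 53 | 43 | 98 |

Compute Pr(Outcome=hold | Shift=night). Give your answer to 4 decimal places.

0.2947

Total with Shift=night: 39 + 107 + 61 = 207.
P(Outcome=hold | Shift=night) = 61/207 = 0.2947.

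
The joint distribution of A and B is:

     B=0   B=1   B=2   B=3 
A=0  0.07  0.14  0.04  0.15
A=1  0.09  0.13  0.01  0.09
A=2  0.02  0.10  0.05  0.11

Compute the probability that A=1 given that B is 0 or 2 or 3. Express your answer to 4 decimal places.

0.3016

P(B=0) = 0.07 + 0.09 + 0.02 = 0.18.
P(B=2) = 0.04 + 0.01 + 0.05 = 0.10.
P(B=3) = 0.15 + 0.09 + 0.11 = 0.35.
P(B ∈ {0, 2, 3}) = 0.18 + 0.10 + 0.35 = 0.63; P(A=1, B ∈ {0, 2, 3}) = 0.09 + 0.01 + 0.09 = 0.19.
P(A=1 | B ∈ {0, 2, 3}) = 0.19/0.63 = 0.3016.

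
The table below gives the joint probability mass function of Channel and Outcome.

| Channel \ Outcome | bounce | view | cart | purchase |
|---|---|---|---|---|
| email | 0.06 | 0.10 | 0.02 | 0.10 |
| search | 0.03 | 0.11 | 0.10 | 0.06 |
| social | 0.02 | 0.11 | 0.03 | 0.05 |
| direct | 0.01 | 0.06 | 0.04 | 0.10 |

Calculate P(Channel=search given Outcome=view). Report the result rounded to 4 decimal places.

0.2895

P(Outcome=view) = 0.10 + 0.11 + 0.11 + 0.06 = 0.38.
P(Channel=search | Outcome=view) = 0.11/0.38 = 0.2895.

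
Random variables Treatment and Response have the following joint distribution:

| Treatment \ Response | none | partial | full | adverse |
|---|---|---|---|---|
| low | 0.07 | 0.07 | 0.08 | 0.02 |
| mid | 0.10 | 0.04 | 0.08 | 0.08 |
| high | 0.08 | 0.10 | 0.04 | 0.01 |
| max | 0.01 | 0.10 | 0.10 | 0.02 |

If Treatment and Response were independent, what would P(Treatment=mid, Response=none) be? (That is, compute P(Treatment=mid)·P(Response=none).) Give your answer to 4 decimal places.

0.0780

P(Treatment=mid) = 0.10 + 0.04 + 0.08 + 0.08 = 0.30.
P(Response=none) = 0.07 + 0.10 + 0.08 + 0.01 = 0.26.
Product: 0.30 × 0.26 = 0.0780.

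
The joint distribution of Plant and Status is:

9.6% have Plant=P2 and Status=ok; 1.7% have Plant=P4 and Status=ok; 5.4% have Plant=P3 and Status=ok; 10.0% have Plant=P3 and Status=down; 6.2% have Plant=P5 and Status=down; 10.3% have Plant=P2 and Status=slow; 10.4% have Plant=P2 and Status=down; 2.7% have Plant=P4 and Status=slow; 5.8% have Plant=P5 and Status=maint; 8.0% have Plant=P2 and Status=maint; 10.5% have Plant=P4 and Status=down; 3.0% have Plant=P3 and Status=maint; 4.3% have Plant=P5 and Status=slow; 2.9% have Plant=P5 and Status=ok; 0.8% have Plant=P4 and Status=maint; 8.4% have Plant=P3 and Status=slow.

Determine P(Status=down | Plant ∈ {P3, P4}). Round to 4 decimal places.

0.4824

P(Plant=P3) = 0.054 + 0.084 + 0.100 + 0.030 = 0.268.
P(Plant=P4) = 0.017 + 0.027 + 0.105 + 0.008 = 0.157.
P(Plant ∈ {P3, P4}) = 0.268 + 0.157 = 0.425; P(Status=down, Plant ∈ {P3, P4}) = 0.100 + 0.105 = 0.205.
P(Status=down | Plant ∈ {P3, P4}) = 0.205/0.425 = 0.4824.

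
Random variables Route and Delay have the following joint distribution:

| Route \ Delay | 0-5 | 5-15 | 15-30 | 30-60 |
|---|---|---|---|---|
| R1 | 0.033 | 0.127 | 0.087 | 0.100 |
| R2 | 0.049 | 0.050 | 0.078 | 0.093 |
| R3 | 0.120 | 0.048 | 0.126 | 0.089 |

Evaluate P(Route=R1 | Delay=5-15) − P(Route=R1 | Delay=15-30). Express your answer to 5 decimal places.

0.26548

P(Delay=5-15) = 0.127 + 0.050 + 0.048 = 0.225; P(Route=R1 | Delay=5-15) = 0.127/0.225 = 0.564444.
P(Delay=15-30) = 0.087 + 0.078 + 0.126 = 0.291; P(Route=R1 | Delay=15-30) = 0.087/0.291 = 0.298969.
Difference = 0.26548.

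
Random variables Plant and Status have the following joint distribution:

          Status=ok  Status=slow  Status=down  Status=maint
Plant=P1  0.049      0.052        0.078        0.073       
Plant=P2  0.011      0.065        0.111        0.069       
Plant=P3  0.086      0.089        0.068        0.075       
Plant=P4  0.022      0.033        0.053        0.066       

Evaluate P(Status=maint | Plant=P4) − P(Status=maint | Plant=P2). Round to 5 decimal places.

P(Plant=P4) = 0.022 + 0.033 + 0.053 + 0.066 = 0.174; P(Status=maint | Plant=P4) = 0.066/0.174 = 0.379310.
P(Plant=P2) = 0.011 + 0.065 + 0.111 + 0.069 = 0.256; P(Status=maint | Plant=P2) = 0.069/0.256 = 0.269531.
Difference = 0.10978.

0.10978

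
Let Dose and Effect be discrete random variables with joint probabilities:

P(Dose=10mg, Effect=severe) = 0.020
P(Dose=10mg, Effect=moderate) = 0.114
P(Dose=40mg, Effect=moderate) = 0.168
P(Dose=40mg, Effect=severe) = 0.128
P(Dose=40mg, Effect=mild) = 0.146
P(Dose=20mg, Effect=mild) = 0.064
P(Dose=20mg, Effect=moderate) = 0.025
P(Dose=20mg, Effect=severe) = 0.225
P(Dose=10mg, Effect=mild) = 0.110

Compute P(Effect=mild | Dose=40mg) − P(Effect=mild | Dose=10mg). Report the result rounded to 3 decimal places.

-0.121

P(Dose=40mg) = 0.146 + 0.168 + 0.128 = 0.442; P(Effect=mild | Dose=40mg) = 0.146/0.442 = 0.3303.
P(Dose=10mg) = 0.110 + 0.114 + 0.020 = 0.244; P(Effect=mild | Dose=10mg) = 0.110/0.244 = 0.4508.
Difference = -0.121.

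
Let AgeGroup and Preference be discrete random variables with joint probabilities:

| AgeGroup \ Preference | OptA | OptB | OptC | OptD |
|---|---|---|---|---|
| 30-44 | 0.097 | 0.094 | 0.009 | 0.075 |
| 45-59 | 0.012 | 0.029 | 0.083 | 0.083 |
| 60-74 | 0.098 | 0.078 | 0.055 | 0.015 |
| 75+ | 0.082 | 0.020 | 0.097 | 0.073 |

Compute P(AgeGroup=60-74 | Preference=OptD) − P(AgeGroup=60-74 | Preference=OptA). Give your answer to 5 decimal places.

P(Preference=OptD) = 0.075 + 0.083 + 0.015 + 0.073 = 0.246; P(AgeGroup=60-74 | Preference=OptD) = 0.015/0.246 = 0.060976.
P(Preference=OptA) = 0.097 + 0.012 + 0.098 + 0.082 = 0.289; P(AgeGroup=60-74 | Preference=OptA) = 0.098/0.289 = 0.339100.
Difference = -0.27812.

-0.27812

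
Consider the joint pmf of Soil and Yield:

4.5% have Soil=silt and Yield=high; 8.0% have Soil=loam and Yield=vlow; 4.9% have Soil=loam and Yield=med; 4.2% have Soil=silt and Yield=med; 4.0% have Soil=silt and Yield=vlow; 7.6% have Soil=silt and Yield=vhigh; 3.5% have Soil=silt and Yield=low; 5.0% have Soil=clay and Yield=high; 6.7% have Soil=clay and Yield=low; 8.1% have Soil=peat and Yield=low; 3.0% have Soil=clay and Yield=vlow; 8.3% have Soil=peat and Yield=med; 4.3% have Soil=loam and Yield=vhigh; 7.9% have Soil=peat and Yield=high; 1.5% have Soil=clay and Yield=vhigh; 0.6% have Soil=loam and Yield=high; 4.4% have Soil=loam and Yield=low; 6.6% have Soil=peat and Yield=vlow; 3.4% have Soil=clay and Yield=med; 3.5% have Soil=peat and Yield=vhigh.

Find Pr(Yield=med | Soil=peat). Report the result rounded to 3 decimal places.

0.241

P(Soil=peat) = 0.066 + 0.081 + 0.083 + 0.079 + 0.035 = 0.344.
P(Yield=med | Soil=peat) = 0.083/0.344 = 0.241.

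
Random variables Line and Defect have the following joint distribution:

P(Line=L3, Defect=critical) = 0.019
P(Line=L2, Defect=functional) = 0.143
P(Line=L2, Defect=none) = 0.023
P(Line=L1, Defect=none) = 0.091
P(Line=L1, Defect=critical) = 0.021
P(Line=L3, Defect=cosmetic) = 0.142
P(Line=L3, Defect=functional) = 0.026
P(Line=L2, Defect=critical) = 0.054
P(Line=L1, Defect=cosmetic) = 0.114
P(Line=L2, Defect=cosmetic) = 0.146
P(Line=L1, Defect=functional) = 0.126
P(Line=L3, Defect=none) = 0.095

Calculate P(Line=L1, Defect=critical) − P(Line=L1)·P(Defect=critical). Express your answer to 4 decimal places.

-0.0121

P(Line=L1) = 0.091 + 0.114 + 0.126 + 0.021 = 0.352.
P(Defect=critical) = 0.021 + 0.054 + 0.019 = 0.094.
P(Line=L1, Defect=critical) − P(Line=L1)P(Defect=critical) = 0.021 − 0.352×0.094 = -0.0121.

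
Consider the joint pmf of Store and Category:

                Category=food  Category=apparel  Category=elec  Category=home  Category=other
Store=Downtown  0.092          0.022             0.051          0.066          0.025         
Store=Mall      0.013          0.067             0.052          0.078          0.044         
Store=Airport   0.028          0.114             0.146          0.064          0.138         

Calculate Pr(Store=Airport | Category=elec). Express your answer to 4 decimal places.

P(Category=elec) = 0.051 + 0.052 + 0.146 = 0.249.
P(Store=Airport | Category=elec) = 0.146/0.249 = 0.5863.

0.5863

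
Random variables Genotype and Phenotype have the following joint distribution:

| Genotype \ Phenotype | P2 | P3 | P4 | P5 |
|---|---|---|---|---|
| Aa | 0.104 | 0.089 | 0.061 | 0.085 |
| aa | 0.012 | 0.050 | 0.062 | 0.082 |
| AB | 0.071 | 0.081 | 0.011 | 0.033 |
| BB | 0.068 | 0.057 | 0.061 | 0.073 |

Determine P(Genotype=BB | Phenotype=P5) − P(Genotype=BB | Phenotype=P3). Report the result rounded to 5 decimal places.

0.06162

P(Phenotype=P5) = 0.085 + 0.082 + 0.033 + 0.073 = 0.273; P(Genotype=BB | Phenotype=P5) = 0.073/0.273 = 0.267399.
P(Phenotype=P3) = 0.089 + 0.050 + 0.081 + 0.057 = 0.277; P(Genotype=BB | Phenotype=P3) = 0.057/0.277 = 0.205776.
Difference = 0.06162.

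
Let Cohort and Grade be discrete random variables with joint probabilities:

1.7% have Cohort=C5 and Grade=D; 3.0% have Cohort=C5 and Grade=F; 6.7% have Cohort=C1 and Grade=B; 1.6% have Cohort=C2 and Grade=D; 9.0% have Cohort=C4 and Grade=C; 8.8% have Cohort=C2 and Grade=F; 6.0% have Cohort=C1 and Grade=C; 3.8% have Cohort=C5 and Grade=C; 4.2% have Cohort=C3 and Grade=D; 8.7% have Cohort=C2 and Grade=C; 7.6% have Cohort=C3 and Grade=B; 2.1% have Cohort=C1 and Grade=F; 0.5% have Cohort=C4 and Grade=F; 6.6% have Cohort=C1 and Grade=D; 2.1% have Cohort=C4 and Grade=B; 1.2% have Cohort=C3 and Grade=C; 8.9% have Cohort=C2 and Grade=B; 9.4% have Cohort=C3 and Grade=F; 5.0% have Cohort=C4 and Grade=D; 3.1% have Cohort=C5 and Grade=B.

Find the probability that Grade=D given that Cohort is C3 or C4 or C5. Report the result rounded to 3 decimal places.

P(Cohort=C3) = 0.076 + 0.012 + 0.042 + 0.094 = 0.224.
P(Cohort=C4) = 0.021 + 0.090 + 0.050 + 0.005 = 0.166.
P(Cohort=C5) = 0.031 + 0.038 + 0.017 + 0.030 = 0.116.
P(Cohort ∈ {C3, C4, C5}) = 0.224 + 0.166 + 0.116 = 0.506; P(Grade=D, Cohort ∈ {C3, C4, C5}) = 0.042 + 0.050 + 0.017 = 0.109.
P(Grade=D | Cohort ∈ {C3, C4, C5}) = 0.109/0.506 = 0.215.

0.215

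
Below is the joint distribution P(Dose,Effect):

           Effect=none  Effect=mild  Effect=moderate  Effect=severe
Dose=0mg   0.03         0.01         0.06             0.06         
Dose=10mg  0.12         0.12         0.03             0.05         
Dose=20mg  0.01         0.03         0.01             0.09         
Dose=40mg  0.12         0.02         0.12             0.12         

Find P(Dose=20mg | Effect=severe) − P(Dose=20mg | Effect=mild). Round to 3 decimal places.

P(Effect=severe) = 0.06 + 0.05 + 0.09 + 0.12 = 0.32; P(Dose=20mg | Effect=severe) = 0.09/0.32 = 0.2813.
P(Effect=mild) = 0.01 + 0.12 + 0.03 + 0.02 = 0.18; P(Dose=20mg | Effect=mild) = 0.03/0.18 = 0.1667.
Difference = 0.115.

0.115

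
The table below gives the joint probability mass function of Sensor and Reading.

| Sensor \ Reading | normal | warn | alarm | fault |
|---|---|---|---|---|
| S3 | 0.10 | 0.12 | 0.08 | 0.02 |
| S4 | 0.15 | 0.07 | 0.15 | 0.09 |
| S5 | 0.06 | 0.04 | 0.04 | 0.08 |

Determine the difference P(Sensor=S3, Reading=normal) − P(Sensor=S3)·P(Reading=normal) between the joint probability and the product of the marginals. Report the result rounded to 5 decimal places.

0.00080

P(Sensor=S3) = 0.10 + 0.12 + 0.08 + 0.02 = 0.32.
P(Reading=normal) = 0.10 + 0.15 + 0.06 = 0.31.
P(Sensor=S3, Reading=normal) − P(Sensor=S3)P(Reading=normal) = 0.10 − 0.32×0.31 = 0.00080.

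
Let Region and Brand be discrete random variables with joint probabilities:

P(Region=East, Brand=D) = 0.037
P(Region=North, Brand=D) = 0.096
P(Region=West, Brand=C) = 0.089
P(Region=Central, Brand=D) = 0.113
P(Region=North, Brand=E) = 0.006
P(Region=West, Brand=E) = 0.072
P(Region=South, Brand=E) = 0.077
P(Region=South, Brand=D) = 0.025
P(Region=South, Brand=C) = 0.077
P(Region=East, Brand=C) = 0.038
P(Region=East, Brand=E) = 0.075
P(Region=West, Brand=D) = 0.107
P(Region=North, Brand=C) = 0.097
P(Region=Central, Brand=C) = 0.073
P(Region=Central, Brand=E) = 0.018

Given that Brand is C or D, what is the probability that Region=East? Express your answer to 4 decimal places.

0.0997

P(Brand=C) = 0.097 + 0.077 + 0.038 + 0.089 + 0.073 = 0.374.
P(Brand=D) = 0.096 + 0.025 + 0.037 + 0.107 + 0.113 = 0.378.
P(Brand ∈ {C, D}) = 0.374 + 0.378 = 0.752; P(Region=East, Brand ∈ {C, D}) = 0.038 + 0.037 = 0.075.
P(Region=East | Brand ∈ {C, D}) = 0.075/0.752 = 0.0997.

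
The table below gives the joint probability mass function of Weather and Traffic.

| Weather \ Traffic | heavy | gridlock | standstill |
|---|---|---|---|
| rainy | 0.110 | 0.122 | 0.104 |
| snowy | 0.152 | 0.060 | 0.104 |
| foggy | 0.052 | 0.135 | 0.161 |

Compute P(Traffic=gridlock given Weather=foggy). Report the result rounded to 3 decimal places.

P(Weather=foggy) = 0.052 + 0.135 + 0.161 = 0.348.
P(Traffic=gridlock | Weather=foggy) = 0.135/0.348 = 0.388.

0.388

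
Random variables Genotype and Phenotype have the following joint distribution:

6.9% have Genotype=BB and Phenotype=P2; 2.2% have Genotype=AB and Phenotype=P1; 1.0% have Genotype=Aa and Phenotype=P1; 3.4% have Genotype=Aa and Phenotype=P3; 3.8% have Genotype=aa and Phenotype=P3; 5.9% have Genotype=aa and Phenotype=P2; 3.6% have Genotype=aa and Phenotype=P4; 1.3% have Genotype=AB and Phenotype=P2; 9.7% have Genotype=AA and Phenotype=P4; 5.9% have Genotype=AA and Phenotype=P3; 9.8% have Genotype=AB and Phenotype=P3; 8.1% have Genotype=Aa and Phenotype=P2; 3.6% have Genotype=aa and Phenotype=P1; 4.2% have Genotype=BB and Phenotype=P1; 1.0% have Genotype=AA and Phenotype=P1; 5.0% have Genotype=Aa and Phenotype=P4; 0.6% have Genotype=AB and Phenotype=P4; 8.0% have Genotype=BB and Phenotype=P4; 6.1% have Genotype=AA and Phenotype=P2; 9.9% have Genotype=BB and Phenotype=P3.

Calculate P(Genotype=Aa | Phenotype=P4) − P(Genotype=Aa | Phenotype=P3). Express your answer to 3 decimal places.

P(Phenotype=P4) = 0.097 + 0.050 + 0.036 + 0.006 + 0.080 = 0.269; P(Genotype=Aa | Phenotype=P4) = 0.050/0.269 = 0.1859.
P(Phenotype=P3) = 0.059 + 0.034 + 0.038 + 0.098 + 0.099 = 0.328; P(Genotype=Aa | Phenotype=P3) = 0.034/0.328 = 0.1037.
Difference = 0.082.

0.082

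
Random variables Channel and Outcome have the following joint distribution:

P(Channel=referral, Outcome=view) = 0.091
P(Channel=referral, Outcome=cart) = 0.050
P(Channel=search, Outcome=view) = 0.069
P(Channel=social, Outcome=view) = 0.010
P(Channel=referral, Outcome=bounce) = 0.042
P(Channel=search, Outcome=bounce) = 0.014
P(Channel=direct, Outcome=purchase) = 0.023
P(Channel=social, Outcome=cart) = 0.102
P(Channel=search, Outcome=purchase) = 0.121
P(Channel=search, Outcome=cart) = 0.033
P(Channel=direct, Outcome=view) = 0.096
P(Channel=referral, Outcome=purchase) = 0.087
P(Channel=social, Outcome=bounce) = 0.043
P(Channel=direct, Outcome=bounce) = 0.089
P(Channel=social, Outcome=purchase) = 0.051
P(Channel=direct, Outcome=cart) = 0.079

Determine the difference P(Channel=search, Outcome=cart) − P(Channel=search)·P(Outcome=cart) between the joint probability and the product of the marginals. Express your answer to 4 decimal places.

P(Channel=search) = 0.014 + 0.069 + 0.033 + 0.121 = 0.237.
P(Outcome=cart) = 0.033 + 0.102 + 0.079 + 0.050 = 0.264.
P(Channel=search, Outcome=cart) − P(Channel=search)P(Outcome=cart) = 0.033 − 0.237×0.264 = -0.0296.

-0.0296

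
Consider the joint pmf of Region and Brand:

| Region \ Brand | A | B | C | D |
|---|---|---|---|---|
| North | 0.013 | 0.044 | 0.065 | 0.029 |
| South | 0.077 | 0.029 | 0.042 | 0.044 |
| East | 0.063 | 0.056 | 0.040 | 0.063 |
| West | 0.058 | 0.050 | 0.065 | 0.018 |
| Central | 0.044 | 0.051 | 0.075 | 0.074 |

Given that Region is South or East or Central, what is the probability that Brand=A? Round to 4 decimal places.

P(Region=South) = 0.077 + 0.029 + 0.042 + 0.044 = 0.192.
P(Region=East) = 0.063 + 0.056 + 0.040 + 0.063 = 0.222.
P(Region=Central) = 0.044 + 0.051 + 0.075 + 0.074 = 0.244.
P(Region ∈ {South, East, Central}) = 0.192 + 0.222 + 0.244 = 0.658; P(Brand=A, Region ∈ {South, East, Central}) = 0.077 + 0.063 + 0.044 = 0.184.
P(Brand=A | Region ∈ {South, East, Central}) = 0.184/0.658 = 0.2796.

0.2796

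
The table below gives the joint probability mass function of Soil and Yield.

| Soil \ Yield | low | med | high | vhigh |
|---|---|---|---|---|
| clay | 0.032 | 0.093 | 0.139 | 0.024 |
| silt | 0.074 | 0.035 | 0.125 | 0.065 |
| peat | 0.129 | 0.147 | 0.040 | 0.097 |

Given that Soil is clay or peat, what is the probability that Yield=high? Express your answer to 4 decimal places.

0.2553

P(Soil=clay) = 0.032 + 0.093 + 0.139 + 0.024 = 0.288.
P(Soil=peat) = 0.129 + 0.147 + 0.040 + 0.097 = 0.413.
P(Soil ∈ {clay, peat}) = 0.288 + 0.413 = 0.701; P(Yield=high, Soil ∈ {clay, peat}) = 0.139 + 0.040 = 0.179.
P(Yield=high | Soil ∈ {clay, peat}) = 0.179/0.701 = 0.2553.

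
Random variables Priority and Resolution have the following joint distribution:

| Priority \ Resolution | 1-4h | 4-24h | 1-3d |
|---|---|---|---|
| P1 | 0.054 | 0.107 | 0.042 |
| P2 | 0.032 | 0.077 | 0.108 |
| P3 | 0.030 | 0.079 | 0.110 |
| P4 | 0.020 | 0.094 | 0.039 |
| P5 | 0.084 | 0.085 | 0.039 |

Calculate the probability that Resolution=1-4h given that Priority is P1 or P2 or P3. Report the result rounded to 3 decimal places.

0.182

P(Priority=P1) = 0.054 + 0.107 + 0.042 = 0.203.
P(Priority=P2) = 0.032 + 0.077 + 0.108 = 0.217.
P(Priority=P3) = 0.030 + 0.079 + 0.110 = 0.219.
P(Priority ∈ {P1, P2, P3}) = 0.203 + 0.217 + 0.219 = 0.639; P(Resolution=1-4h, Priority ∈ {P1, P2, P3}) = 0.054 + 0.032 + 0.030 = 0.116.
P(Resolution=1-4h | Priority ∈ {P1, P2, P3}) = 0.116/0.639 = 0.182.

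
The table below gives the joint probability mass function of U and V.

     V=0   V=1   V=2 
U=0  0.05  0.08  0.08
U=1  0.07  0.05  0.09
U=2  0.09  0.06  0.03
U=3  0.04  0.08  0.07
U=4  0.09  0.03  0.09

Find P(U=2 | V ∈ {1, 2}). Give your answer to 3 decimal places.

P(V=1) = 0.08 + 0.05 + 0.06 + 0.08 + 0.03 = 0.30.
P(V=2) = 0.08 + 0.09 + 0.03 + 0.07 + 0.09 = 0.36.
P(V ∈ {1, 2}) = 0.30 + 0.36 = 0.66; P(U=2, V ∈ {1, 2}) = 0.06 + 0.03 = 0.09.
P(U=2 | V ∈ {1, 2}) = 0.09/0.66 = 0.136.

0.136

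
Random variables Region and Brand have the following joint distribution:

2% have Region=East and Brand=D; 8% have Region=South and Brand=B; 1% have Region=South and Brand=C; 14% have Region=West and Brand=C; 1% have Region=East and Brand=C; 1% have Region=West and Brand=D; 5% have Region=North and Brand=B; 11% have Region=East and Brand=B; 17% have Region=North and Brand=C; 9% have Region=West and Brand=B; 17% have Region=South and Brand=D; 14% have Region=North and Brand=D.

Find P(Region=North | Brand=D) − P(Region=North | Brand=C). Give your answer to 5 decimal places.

-0.10339

P(Brand=D) = 0.14 + 0.17 + 0.02 + 0.01 = 0.34; P(Region=North | Brand=D) = 0.14/0.34 = 0.411765.
P(Brand=C) = 0.17 + 0.01 + 0.01 + 0.14 = 0.33; P(Region=North | Brand=C) = 0.17/0.33 = 0.515152.
Difference = -0.10339.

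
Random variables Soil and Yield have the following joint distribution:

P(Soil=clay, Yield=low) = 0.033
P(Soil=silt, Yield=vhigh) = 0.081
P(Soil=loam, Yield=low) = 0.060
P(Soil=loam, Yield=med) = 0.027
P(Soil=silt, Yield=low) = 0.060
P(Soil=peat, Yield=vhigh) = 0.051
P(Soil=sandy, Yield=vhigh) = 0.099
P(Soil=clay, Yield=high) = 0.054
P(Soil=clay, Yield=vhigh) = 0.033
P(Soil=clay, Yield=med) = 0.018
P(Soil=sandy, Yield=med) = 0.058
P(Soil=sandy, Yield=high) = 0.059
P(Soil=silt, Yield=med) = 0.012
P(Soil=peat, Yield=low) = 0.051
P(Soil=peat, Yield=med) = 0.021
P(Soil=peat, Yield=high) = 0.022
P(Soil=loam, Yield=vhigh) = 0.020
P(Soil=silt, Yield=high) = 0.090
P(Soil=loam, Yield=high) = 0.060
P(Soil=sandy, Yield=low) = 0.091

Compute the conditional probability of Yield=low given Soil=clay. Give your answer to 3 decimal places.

0.239

P(Soil=clay) = 0.033 + 0.018 + 0.054 + 0.033 = 0.138.
P(Yield=low | Soil=clay) = 0.033/0.138 = 0.239.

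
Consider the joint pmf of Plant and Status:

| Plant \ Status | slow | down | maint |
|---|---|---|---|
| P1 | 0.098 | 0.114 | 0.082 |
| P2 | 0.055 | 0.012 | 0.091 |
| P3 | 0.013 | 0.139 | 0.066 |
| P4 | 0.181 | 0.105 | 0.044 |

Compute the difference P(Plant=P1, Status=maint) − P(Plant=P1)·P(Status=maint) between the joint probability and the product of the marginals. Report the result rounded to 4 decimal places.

P(Plant=P1) = 0.098 + 0.114 + 0.082 = 0.294.
P(Status=maint) = 0.082 + 0.091 + 0.066 + 0.044 = 0.283.
P(Plant=P1, Status=maint) − P(Plant=P1)P(Status=maint) = 0.082 − 0.294×0.283 = -0.0012.

-0.0012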